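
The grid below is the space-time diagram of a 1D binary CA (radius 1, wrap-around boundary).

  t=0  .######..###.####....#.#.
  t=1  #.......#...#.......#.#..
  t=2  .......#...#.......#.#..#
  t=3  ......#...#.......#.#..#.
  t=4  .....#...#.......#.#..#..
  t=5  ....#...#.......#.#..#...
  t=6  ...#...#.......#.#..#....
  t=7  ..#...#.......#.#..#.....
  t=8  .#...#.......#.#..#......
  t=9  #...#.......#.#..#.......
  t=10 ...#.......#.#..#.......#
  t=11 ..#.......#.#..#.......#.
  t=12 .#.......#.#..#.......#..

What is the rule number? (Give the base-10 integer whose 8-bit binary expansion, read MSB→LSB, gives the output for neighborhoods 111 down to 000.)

34

  ### -> .   bit 7 = 0  t=0,i=2
  ##. -> .   bit 6 = 0  t=0,i=6
  #.# -> #   bit 5 = 1  t=0,i=12
  #.. -> .   bit 4 = 0  t=0,i=7
  .## -> .   bit 3 = 0  t=0,i=1
  .#. -> .   bit 2 = 0  t=0,i=21
  ..# -> #   bit 1 = 1  t=0,i=0
  ... -> .   bit 0 = 0  t=0,i=18
  bits 00100010 = 34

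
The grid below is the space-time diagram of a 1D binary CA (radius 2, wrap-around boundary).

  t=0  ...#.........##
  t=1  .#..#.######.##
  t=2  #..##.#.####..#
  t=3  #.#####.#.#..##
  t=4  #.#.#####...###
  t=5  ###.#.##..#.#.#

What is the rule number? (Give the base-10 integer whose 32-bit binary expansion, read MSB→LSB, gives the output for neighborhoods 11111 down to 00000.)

  nb #####: next=#  (t=1,i=8, bit31=1)
  nb ####.: next=#  (t=1,i=10, bit30=1)
  nb ###.#: next=#  (t=1,i=11, bit29=1)
  nb ###..: next=.  (t=2,i=11, bit28=0)
  nb ##.##: next=.  (t=1,i=12, bit27=0)
  nb ##.#.: next=#  (t=1,i=0, bit26=1)
  nb ##..#: next=.  (t=2,i=1, bit25=0)
  nb ##...: next=.  (t=0,i=0, bit24=0)
  nb #.###: next=#  (t=1,i=6, bit23=1)
  nb #.##.: next=.  (t=1,i=13, bit22=0)
  nb #.#.#: next=#  (t=2,i=6, bit21=1)
  nb #.#..: next=.  (t=1,i=1, bit20=0)
  nb #..##: next=#  (t=2,i=2, bit19=1)
  nb #..#.: next=#  (t=1,i=3, bit18=1)
  nb #...#: next=#  (t=0,i=1, bit17=1)
  nb #....: next=.  (t=0,i=5, bit16=0)
  nb .####: next=.  (t=1,i=7, bit15=0)
  nb .###.: next=#  (t=3,i=14, bit14=1)
  nb .##.#: next=#  (t=1,i=14, bit13=1)
  nb .##..: next=#  (t=0,i=14, bit12=1)
  nb .#.##: next=.  (t=1,i=5, bit11=0)
  nb .#.#.: next=.  (t=3,i=9, bit10=0)
  nb .#..#: next=.  (t=1,i=2, bit9=0)
  nb .#...: next=#  (t=0,i=4, bit8=1)
  nb ..###: next=#  (t=3,i=13, bit7=1)
  nb ..##.: next=#  (t=0,i=13, bit6=1)
  nb ..#.#: next=#  (t=1,i=4, bit5=1)
  nb ..#..: next=.  (t=0,i=3, bit4=0)
  nb ...##: next=.  (t=0,i=12, bit3=0)
  nb ...#.: next=.  (t=0,i=2, bit2=0)
  nb ....#: next=#  (t=0,i=11, bit1=1)
  nb .....: next=#  (t=0,i=6, bit0=1)
  bits 11100100101011100111000111100011 = 3836637667

3836637667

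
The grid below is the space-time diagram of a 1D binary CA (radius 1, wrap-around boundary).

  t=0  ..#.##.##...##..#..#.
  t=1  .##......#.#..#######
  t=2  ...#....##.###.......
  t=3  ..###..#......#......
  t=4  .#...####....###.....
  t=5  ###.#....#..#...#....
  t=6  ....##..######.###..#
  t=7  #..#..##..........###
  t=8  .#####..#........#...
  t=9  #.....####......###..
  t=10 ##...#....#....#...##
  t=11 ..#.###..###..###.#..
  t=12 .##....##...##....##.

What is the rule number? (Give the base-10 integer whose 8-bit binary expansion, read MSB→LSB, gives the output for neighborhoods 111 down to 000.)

22

  [7] ### => .  t=1,i=15
  [6] ##. => .  t=0,i=5
  [5] #.# => .  t=0,i=3
  [4] #.. => #  t=0,i=9
  [3] .## => .  t=0,i=4
  [2] .#. => #  t=0,i=2
  [1] ..# => #  t=0,i=1
  [0] ... => .  t=0,i=0
  bits 00010110 = 22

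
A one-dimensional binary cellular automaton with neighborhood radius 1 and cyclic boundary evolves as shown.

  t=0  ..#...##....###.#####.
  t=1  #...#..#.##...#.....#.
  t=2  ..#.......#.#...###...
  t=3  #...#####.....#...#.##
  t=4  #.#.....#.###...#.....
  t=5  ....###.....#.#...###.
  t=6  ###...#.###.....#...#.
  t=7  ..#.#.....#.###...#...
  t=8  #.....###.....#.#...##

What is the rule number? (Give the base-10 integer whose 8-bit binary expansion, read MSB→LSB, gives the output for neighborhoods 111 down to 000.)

65

  nb ###: next=.  (t=0,i=13, bit7=0)
  nb ##.: next=#  (t=0,i=7, bit6=1)
  nb #.#: next=.  (t=0,i=15, bit5=0)
  nb #..: next=.  (t=0,i=3, bit4=0)
  nb .##: next=.  (t=0,i=6, bit3=0)
  nb .#.: next=.  (t=0,i=2, bit2=0)
  nb ..#: next=.  (t=0,i=1, bit1=0)
  nb ...: next=#  (t=0,i=0, bit0=1)
  bits 01000001 = 65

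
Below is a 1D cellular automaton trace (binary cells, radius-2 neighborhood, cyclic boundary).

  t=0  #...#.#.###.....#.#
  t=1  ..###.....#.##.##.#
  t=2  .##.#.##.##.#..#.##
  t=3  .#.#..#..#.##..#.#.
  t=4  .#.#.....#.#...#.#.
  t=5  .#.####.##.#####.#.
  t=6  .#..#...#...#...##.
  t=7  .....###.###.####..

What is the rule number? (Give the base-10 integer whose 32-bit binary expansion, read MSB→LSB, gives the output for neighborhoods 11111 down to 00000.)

341541357

  #####|.  b31=0 t=5,i=13
  ####.|.  b30=0 t=5,i=5
  ###.#|.  b29=0 t=5,i=6
  ###..|#  b28=1 t=0,i=10
  ##.##|.  b27=0 t=1,i=14
  ##.#.|#  b26=1 t=1,i=17
  ##..#|.  b25=0 t=3,i=13
  ##...|.  b24=0 t=0,i=1
  #.###|.  b23=0 t=0,i=8
  #.##.|#  b22=1 t=0,i=18
  #.#.#|.  b21=0 t=0,i=6
  #.#..|#  b20=1 t=1,i=18
  #..##|#  b19=1 t=1,i=1
  #..#.|.  b18=0 t=2,i=14
  #...#|#  b17=1 t=0,i=2
  #....|#  b16=1 t=0,i=12
  .####|#  b15=1 t=5,i=4
  .###.|.  b14=0 t=0,i=9
  .##.#|.  b13=0 t=1,i=13
  .##..|.  b12=0 t=0,i=0
  .#.##|.  b11=0 t=0,i=7
  .#.#.|.  b10=0 t=0,i=5
  .#..#|.  b9=0 t=1,i=0
  .#...|#  b8=1 t=4,i=4
  ..###|#  b7=1 t=1,i=2
  ..##.|#  b6=1 t=6,i=16
  ..#.#|#  b5=1 t=0,i=4
  ..#..|.  b4=0 t=3,i=6
  ...##|#  b3=1 t=6,i=15
  ...#.|#  b2=1 t=0,i=3
  ....#|.  b1=0 t=0,i=14
  .....|#  b0=1 t=0,i=13
  bits 00010100010110111000000111101101 = 341541357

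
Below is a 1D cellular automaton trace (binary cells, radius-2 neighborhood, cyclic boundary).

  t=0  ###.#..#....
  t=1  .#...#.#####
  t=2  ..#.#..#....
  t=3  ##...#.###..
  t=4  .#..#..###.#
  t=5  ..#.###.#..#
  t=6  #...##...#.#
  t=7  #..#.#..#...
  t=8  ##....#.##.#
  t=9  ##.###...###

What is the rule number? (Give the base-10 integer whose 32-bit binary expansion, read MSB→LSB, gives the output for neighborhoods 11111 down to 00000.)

413758238

  ##### -> .   bit 31 = 0  t=1,i=9
  ####. -> .   bit 30 = 0  t=1,i=10
  ###.# -> .   bit 29 = 0  t=0,i=2
  ###.. -> #   bit 28 = 1  t=3,i=9
  ##.## -> #   bit 27 = 1  t=8,i=10
  ##.#. -> .   bit 26 = 0  t=0,i=3
  ##..# -> .   bit 25 = 0  t=3,i=10
  ##... -> .   bit 24 = 0  t=3,i=2
  #.### -> #   bit 23 = 1  t=1,i=7
  #.##. -> .   bit 22 = 0  t=6,i=11
  #.#.# -> #   bit 21 = 1  t=4,i=11
  #.#.. -> .   bit 20 = 0  t=0,i=4
  #..## -> #   bit 19 = 1  t=3,i=11
  #..#. -> .   bit 18 = 0  t=0,i=6
  #...# -> .   bit 17 = 0  t=1,i=3
  #.... -> #   bit 16 = 1  t=0,i=9
  .#### -> .   bit 15 = 0  t=1,i=8
  .###. -> #   bit 14 = 1  t=0,i=1
  .##.# -> #   bit 13 = 1  t=8,i=9
  .##.. -> #   bit 12 = 1  t=3,i=1
  .#.## -> .   bit 11 = 0  t=1,i=6
  .#.#. -> .   bit 10 = 0  t=2,i=3
  .#..# -> #   bit 9 = 1  t=0,i=5
  .#... -> #   bit 8 = 1  t=0,i=8
  ..### -> .   bit 7 = 0  t=0,i=0
  ..##. -> .   bit 6 = 0  t=3,i=0
  ..#.# -> .   bit 5 = 0  t=1,i=5
  ..#.. -> #   bit 4 = 1  t=0,i=7
  ...## -> #   bit 3 = 1  t=0,i=11
  ...#. -> #   bit 2 = 1  t=1,i=4
  ....# -> #   bit 1 = 1  t=0,i=10
  ..... -> .   bit 0 = 0  t=2,i=10
  bits 00011000101010010111001100011110 = 413758238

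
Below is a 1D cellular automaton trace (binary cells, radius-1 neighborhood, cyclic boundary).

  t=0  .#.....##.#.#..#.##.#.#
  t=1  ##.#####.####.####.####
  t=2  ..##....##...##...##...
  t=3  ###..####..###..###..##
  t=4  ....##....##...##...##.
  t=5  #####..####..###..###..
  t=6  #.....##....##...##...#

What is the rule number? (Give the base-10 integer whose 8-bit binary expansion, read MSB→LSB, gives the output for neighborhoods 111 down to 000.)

  ### -> .   bit 7 = 0  t=1,i=0
  ##. -> .   bit 6 = 0  t=0,i=8
  #.# -> #   bit 5 = 1  t=0,i=0
  #.. -> .   bit 4 = 0  t=0,i=2
  .## -> #   bit 3 = 1  t=0,i=7
  .#. -> #   bit 2 = 1  t=0,i=1
  ..# -> #   bit 1 = 1  t=0,i=6
  ... -> #   bit 0 = 1  t=0,i=3
  bits 00101111 = 47

47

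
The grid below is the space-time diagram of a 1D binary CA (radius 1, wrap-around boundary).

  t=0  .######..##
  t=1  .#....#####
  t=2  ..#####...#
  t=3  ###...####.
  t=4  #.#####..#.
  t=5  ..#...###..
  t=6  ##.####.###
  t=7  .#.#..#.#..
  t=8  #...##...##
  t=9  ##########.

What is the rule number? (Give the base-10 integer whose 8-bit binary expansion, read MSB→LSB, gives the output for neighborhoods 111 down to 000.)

91

  nb ###: next=.  (t=0,i=2, bit7=0)
  nb ##.: next=#  (t=0,i=6, bit6=1)
  nb #.#: next=.  (t=0,i=0, bit5=0)
  nb #..: next=#  (t=0,i=7, bit4=1)
  nb .##: next=#  (t=0,i=1, bit3=1)
  nb .#.: next=.  (t=1,i=1, bit2=0)
  nb ..#: next=#  (t=0,i=8, bit1=1)
  nb ...: next=#  (t=1,i=3, bit0=1)
  bits 01011011 = 91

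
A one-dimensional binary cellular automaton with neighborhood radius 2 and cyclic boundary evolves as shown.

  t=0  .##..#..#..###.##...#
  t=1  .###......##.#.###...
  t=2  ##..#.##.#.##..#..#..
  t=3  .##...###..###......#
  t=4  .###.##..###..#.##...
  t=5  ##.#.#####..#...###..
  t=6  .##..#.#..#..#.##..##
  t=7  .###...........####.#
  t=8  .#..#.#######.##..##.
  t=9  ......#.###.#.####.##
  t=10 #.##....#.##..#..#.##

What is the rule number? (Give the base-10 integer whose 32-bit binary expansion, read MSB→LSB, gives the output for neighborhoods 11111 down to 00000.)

  nb #####: next=#  (t=5,i=7, bit31=1)
  nb ####.: next=.  (t=5,i=8, bit30=0)
  nb ###.#: next=#  (t=0,i=13, bit29=1)
  nb ###..: next=.  (t=1,i=3, bit28=0)
  nb ##.##: next=.  (t=0,i=14, bit27=0)
  nb ##.#.: next=#  (t=1,i=12, bit26=1)
  nb ##..#: next=#  (t=0,i=3, bit25=1)
  nb ##...: next=#  (t=0,i=17, bit24=1)
  nb #.###: next=#  (t=1,i=15, bit23=1)
  nb #.##.: next=#  (t=0,i=1, bit22=1)
  nb #.#.#: next=.  (t=1,i=13, bit21=0)
  nb #.#..: next=.  (t=6,i=7, bit20=0)
  nb #..##: next=#  (t=0,i=10, bit19=1)
  nb #..#.: next=.  (t=0,i=4, bit18=0)
  nb #...#: next=.  (t=0,i=18, bit17=0)
  nb #....: next=.  (t=1,i=5, bit16=0)
  nb .####: next=.  (t=5,i=6, bit15=0)
  nb .###.: next=.  (t=0,i=12, bit14=0)
  nb .##.#: next=#  (t=1,i=11, bit13=1)
  nb .##..: next=#  (t=0,i=2, bit12=1)
  nb .#.##: next=.  (t=0,i=0, bit11=0)
  nb .#.#.: next=.  (t=6,i=6, bit10=0)
  nb .#..#: next=.  (t=0,i=6, bit9=0)
  nb .#...: next=#  (t=5,i=13, bit8=1)
  nb ..###: next=#  (t=0,i=11, bit7=1)
  nb ..##.: next=.  (t=1,i=10, bit6=0)
  nb ..#.#: next=.  (t=0,i=20, bit5=0)
  nb ..#..: next=.  (t=0,i=5, bit4=0)
  nb ...##: next=#  (t=1,i=0, bit3=1)
  nb ...#.: next=.  (t=0,i=19, bit2=0)
  nb ....#: next=.  (t=1,i=8, bit1=0)
  nb .....: next=#  (t=1,i=6, bit0=1)
  bits 10100111110010000011000110001001 = 2814914953

2814914953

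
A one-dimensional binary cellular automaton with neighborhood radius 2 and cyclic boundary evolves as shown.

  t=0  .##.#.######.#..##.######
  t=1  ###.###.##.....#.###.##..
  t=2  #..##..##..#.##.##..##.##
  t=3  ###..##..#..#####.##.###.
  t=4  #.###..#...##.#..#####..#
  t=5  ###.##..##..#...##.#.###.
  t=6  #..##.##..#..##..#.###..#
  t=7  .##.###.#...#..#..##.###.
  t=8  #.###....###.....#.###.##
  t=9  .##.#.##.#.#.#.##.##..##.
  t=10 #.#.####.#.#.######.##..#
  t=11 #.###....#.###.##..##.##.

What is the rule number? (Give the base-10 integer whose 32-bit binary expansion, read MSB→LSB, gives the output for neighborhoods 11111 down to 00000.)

2599102854

  [31] ##### => #  t=0,i=8
  [30] ####. => .  t=0,i=10
  [29] ###.# => .  t=0,i=11
  [28] ###.. => #  t=2,i=0
  [27] ##.## => #  t=0,i=0
  [26] ##.#. => .  t=0,i=3
  [25] ##..# => #  t=1,i=23
  [24] ##... => .  t=1,i=10
  [23] #.### => #  t=0,i=6
  [22] #.##. => #  t=0,i=1
  [21] #.#.# => #  t=0,i=4
  [20] #.#.. => .  t=0,i=13
  [19] #..## => #  t=0,i=15
  [18] #..#. => .  t=2,i=10
  [17] #...# => #  t=4,i=9
  [16] #.... => #  t=1,i=11
  [15] .#### => .  t=0,i=7
  [14] .###. => .  t=1,i=1
  [13] .##.# => #  t=0,i=2
  [12] .##.. => .  t=1,i=9
  [11] .#.## => #  t=0,i=5
  [10] .#.#. => .  t=9,i=10
  [9] .#..# => .  t=0,i=14
  [8] .#... => #  t=4,i=8
  [7] ..### => #  t=1,i=0
  [6] ..##. => .  t=0,i=16
  [5] ..#.# => .  t=1,i=15
  [4] ..#.. => .  t=3,i=9
  [3] ...## => .  t=4,i=10
  [2] ...#. => #  t=1,i=14
  [1] ....# => #  t=1,i=13
  [0] ..... => .  t=1,i=12
  bits 10011010111010110010100110000110 = 2599102854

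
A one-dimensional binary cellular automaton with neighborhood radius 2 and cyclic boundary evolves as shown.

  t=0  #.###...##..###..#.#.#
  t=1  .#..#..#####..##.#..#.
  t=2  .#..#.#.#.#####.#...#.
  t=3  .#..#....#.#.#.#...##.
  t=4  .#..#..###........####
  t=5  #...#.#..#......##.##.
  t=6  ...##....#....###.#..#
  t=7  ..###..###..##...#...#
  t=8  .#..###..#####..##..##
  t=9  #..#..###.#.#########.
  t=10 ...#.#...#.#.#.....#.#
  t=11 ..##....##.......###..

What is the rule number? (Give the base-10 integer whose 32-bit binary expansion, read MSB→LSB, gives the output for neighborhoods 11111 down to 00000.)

1577621630

  [31] ##### => .  t=1,i=9
  [30] ####. => #  t=1,i=10
  [29] ###.# => .  t=2,i=14
  [28] ###.. => #  t=0,i=4
  [27] ##.## => #  t=0,i=1
  [26] ##.#. => #  t=1,i=16
  [25] ##..# => #  t=0,i=10
  [24] ##... => .  t=0,i=5
  [23] #.### => .  t=0,i=2
  [22] #.##. => .  t=0,i=21
  [21] #.#.# => .  t=0,i=19
  [20] #.#.. => .  t=1,i=17
  [19] #..## => #  t=0,i=11
  [18] #..#. => .  t=0,i=16
  [17] #...# => .  t=0,i=6
  [16] #.... => .  t=3,i=6
  [15] .#### => #  t=1,i=8
  [14] .###. => .  t=0,i=3
  [13] .##.# => .  t=0,i=0
  [12] .##.. => #  t=0,i=9
  [11] .#.## => #  t=0,i=20
  [10] .#.#. => .  t=0,i=18
  [9] .#..# => .  t=1,i=2
  [8] .#... => .  t=2,i=17
  [7] ..### => .  t=0,i=12
  [6] ..##. => #  t=0,i=8
  [5] ..#.# => #  t=0,i=17
  [4] ..#.. => #  t=1,i=1
  [3] ...## => #  t=0,i=7
  [2] ...#. => #  t=2,i=19
  [1] ....# => #  t=3,i=7
  [0] ..... => .  t=4,i=12
  bits 01011110000010001001100001111110 = 1577621630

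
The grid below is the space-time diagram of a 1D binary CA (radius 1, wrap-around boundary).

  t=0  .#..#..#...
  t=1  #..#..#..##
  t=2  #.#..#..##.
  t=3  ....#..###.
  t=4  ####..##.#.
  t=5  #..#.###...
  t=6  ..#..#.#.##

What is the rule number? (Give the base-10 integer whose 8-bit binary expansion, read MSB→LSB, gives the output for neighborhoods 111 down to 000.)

  ###|.  b7=0 t=1,i=10
  ##.|#  b6=1 t=1,i=0
  #.#|.  b5=0 t=2,i=1
  #..|.  b4=0 t=0,i=2
  .##|#  b3=1 t=1,i=9
  .#.|.  b2=0 t=0,i=1
  ..#|#  b1=1 t=0,i=0
  ...|#  b0=1 t=0,i=9
  bits 01001011 = 75

75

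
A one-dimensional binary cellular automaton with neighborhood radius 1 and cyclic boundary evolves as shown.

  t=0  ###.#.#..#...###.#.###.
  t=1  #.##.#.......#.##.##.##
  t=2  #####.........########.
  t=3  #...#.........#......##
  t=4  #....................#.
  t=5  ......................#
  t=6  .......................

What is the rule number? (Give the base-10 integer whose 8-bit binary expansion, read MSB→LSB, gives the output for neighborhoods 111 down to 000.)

  ###|.  b7=0 t=0,i=1
  ##.|#  b6=1 t=0,i=2
  #.#|#  b5=1 t=0,i=3
  #..|.  b4=0 t=0,i=7
  .##|#  b3=1 t=0,i=0
  .#.|.  b2=0 t=0,i=4
  ..#|.  b1=0 t=0,i=8
  ...|.  b0=0 t=0,i=11
  bits 01101000 = 104

104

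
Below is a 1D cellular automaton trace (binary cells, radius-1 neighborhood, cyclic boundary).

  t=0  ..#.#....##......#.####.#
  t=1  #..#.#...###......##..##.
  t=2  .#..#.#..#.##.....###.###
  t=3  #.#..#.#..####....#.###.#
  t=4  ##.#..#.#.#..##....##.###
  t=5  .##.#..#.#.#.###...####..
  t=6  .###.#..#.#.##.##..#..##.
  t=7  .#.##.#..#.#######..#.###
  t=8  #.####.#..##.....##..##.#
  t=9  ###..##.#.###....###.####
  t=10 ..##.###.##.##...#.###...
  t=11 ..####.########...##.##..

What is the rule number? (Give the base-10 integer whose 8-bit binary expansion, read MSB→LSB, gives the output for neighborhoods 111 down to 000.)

  [7] ### => .  t=0,i=20
  [6] ##. => #  t=0,i=10
  [5] #.# => #  t=0,i=3
  [4] #.. => #  t=0,i=0
  [3] .## => #  t=0,i=9
  [2] .#. => .  t=0,i=2
  [1] ..# => .  t=0,i=1
  [0] ... => .  t=0,i=6
  bits 01111000 = 120

120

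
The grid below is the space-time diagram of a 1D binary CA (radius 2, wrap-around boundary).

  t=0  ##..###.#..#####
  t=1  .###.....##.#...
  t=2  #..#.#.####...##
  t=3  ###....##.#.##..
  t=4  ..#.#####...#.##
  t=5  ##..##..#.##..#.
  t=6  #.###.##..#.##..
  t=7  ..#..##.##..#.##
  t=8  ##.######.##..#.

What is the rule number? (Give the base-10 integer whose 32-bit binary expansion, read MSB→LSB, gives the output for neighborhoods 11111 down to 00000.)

  #####|.  b31=0 t=0,i=13
  ####.|.  b30=0 t=0,i=0
  ###.#|.  b29=0 t=0,i=6
  ###..|#  b28=1 t=0,i=1
  ##.##|#  b27=1 t=6,i=5
  ##.#.|.  b26=0 t=0,i=7
  ##..#|#  b25=1 t=0,i=2
  ##...|.  b24=0 t=1,i=4
  #.###|#  b23=1 t=2,i=7
  #.##.|#  b22=1 t=3,i=12
  #.#.#|.  b21=0 t=2,i=5
  #.#..|.  b20=0 t=0,i=8
  #..##|#  b19=1 t=0,i=3
  #..#.|#  b18=1 t=2,i=2
  #...#|#  b17=1 t=2,i=12
  #....|#  b16=1 t=1,i=5
  .####|#  b15=1 t=0,i=12
  .###.|.  b14=0 t=0,i=5
  .##.#|#  b13=1 t=1,i=10
  .##..|.  b12=0 t=3,i=13
  .#.##|.  b11=0 t=2,i=6
  .#.#.|.  b10=0 t=2,i=4
  .#..#|#  b9=1 t=0,i=9
  .#...|.  b8=0 t=1,i=13
  ..###|.  b7=0 t=0,i=4
  ..##.|#  b6=1 t=1,i=9
  ..#.#|.  b5=0 t=2,i=3
  ..#..|.  b4=0 t=7,i=2
  ...##|#  b3=1 t=1,i=0
  ...#.|#  b2=1 t=4,i=11
  ....#|#  b1=1 t=1,i=7
  .....|.  b0=0 t=1,i=6
  bits 00011010110011111010001001001110 = 449815118

449815118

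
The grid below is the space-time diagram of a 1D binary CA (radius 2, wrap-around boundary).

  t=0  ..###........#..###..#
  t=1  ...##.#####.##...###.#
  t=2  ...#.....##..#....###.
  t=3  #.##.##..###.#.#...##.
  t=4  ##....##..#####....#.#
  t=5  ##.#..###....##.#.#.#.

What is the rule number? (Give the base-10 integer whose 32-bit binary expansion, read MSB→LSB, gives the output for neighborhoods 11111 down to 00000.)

1981897813

  ##### -> .   bit 31 = 0  t=1,i=8
  ####. -> #   bit 30 = 1  t=1,i=9
  ###.# -> #   bit 29 = 1  t=1,i=10
  ###.. -> #   bit 28 = 1  t=0,i=4
  ##.## -> .   bit 27 = 0  t=1,i=5
  ##.#. -> #   bit 26 = 1  t=1,i=20
  ##..# -> #   bit 25 = 1  t=0,i=19
  ##... -> .   bit 24 = 0  t=0,i=5
  #.### -> .   bit 23 = 0  t=1,i=6
  #.##. -> .   bit 22 = 0  t=1,i=12
  #.#.# -> #   bit 21 = 1  t=3,i=0
  #.#.. -> .   bit 20 = 0  t=1,i=21
  #..## -> .   bit 19 = 0  t=0,i=1
  #..#. -> .   bit 18 = 0  t=0,i=20
  #...# -> .   bit 17 = 0  t=1,i=1
  #.... -> #   bit 16 = 1  t=0,i=6
  .#### -> .   bit 15 = 0  t=1,i=7
  .###. -> #   bit 14 = 1  t=0,i=3
  .##.# -> .   bit 13 = 0  t=1,i=4
  .##.. -> #   bit 12 = 1  t=1,i=13
  .#.## -> #   bit 11 = 1  t=3,i=1
  .#.#. -> #   bit 10 = 1  t=3,i=14
  .#..# -> .   bit 9 = 0  t=0,i=0
  .#... -> .   bit 8 = 0  t=1,i=0
  ..### -> .   bit 7 = 0  t=0,i=2
  ..##. -> #   bit 6 = 1  t=1,i=3
  ..#.# -> .   bit 5 = 0  t=4,i=19
  ..#.. -> #   bit 4 = 1  t=0,i=13
  ...## -> .   bit 3 = 0  t=1,i=2
  ...#. -> #   bit 2 = 1  t=0,i=12
  ....# -> .   bit 1 = 0  t=0,i=11
  ..... -> #   bit 0 = 1  t=0,i=7
  bits 01110110001000010101110001010101 = 1981897813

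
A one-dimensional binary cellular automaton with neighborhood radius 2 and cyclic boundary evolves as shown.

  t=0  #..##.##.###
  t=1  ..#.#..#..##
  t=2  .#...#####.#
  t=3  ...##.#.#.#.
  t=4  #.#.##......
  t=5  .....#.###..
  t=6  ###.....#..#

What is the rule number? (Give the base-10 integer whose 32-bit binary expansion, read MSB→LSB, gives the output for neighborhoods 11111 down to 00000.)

  nb #####: next=.  (t=2,i=7, bit31=0)
  nb ####.: next=#  (t=0,i=11, bit30=1)
  nb ###.#: next=.  (t=2,i=9, bit29=0)
  nb ###..: next=.  (t=0,i=0, bit28=0)
  nb ##.##: next=.  (t=0,i=5, bit27=0)
  nb ##.#.: next=#  (t=2,i=10, bit26=1)
  nb ##..#: next=.  (t=0,i=1, bit25=0)
  nb ##...: next=.  (t=4,i=6, bit24=0)
  nb #.###: next=.  (t=0,i=9, bit23=0)
  nb #.##.: next=.  (t=0,i=6, bit22=0)
  nb #.#.#: next=.  (t=2,i=11, bit21=0)
  nb #.#..: next=.  (t=1,i=4, bit20=0)
  nb #..##: next=#  (t=0,i=2, bit19=1)
  nb #..#.: next=#  (t=1,i=1, bit18=1)
  nb #...#: next=#  (t=2,i=3, bit17=1)
  nb #....: next=#  (t=3,i=0, bit16=1)
  nb .####: next=#  (t=0,i=10, bit15=1)
  nb .###.: next=#  (t=5,i=8, bit14=1)
  nb .##.#: next=#  (t=0,i=4, bit13=1)
  nb .##..: next=#  (t=1,i=11, bit12=1)
  nb .#.##: next=.  (t=4,i=3, bit11=0)
  nb .#.#.: next=.  (t=1,i=3, bit10=0)
  nb .#..#: next=#  (t=1,i=5, bit9=1)
  nb .#...: next=.  (t=2,i=2, bit8=0)
  nb ..###: next=.  (t=2,i=5, bit7=0)
  nb ..##.: next=.  (t=0,i=3, bit6=0)
  nb ..#.#: next=.  (t=1,i=2, bit5=0)
  nb ..#..: next=#  (t=1,i=7, bit4=1)
  nb ...##: next=#  (t=2,i=4, bit3=1)
  nb ...#.: next=.  (t=4,i=11, bit2=0)
  nb ....#: next=.  (t=3,i=1, bit1=0)
  nb .....: next=#  (t=4,i=8, bit0=1)
  bits 01000100000011111111001000011001 = 1141895705

1141895705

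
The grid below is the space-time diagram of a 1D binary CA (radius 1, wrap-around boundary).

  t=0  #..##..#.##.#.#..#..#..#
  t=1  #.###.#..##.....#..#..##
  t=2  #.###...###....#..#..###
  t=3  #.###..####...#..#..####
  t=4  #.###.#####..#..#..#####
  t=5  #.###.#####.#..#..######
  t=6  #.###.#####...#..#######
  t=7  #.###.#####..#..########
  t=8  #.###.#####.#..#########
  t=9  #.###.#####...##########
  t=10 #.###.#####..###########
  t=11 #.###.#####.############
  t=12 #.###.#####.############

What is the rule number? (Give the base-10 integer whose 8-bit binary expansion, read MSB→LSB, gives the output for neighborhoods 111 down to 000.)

202

  nb ###: next=#  (t=1,i=3, bit7=1)
  nb ##.: next=#  (t=0,i=0, bit6=1)
  nb #.#: next=.  (t=0,i=8, bit5=0)
  nb #..: next=.  (t=0,i=1, bit4=0)
  nb .##: next=#  (t=0,i=3, bit3=1)
  nb .#.: next=.  (t=0,i=7, bit2=0)
  nb ..#: next=#  (t=0,i=2, bit1=1)
  nb ...: next=.  (t=1,i=12, bit0=0)
  bits 11001010 = 202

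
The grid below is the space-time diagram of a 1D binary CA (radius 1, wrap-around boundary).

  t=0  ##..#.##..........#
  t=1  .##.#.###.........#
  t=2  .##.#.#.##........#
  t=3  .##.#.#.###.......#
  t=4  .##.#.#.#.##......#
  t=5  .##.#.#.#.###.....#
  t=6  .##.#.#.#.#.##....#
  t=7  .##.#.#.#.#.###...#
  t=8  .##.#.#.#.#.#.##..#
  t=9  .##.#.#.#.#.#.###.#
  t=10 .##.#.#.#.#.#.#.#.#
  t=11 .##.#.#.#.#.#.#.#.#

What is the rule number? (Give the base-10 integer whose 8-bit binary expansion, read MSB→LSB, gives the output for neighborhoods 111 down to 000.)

92

  ###|.  b7=0 t=0,i=0
  ##.|#  b6=1 t=0,i=1
  #.#|.  b5=0 t=0,i=5
  #..|#  b4=1 t=0,i=2
  .##|#  b3=1 t=0,i=6
  .#.|#  b2=1 t=0,i=4
  ..#|.  b1=0 t=0,i=3
  ...|.  b0=0 t=0,i=9
  bits 01011100 = 92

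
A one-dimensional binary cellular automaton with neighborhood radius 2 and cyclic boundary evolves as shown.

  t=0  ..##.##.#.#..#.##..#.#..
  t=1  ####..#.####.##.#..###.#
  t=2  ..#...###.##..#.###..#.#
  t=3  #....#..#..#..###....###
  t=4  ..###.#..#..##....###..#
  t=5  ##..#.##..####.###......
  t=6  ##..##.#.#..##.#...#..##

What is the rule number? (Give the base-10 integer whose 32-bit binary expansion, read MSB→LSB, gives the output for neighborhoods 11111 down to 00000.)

1622752878

  #####|.  b31=0 t=1,i=1
  ####.|#  b30=1 t=1,i=2
  ###.#|#  b29=1 t=1,i=11
  ###..|.  b28=0 t=1,i=3
  ##.##|.  b27=0 t=0,i=4
  ##.#.|.  b26=0 t=0,i=7
  ##..#|.  b25=0 t=0,i=17
  ##...|.  b24=0 t=3,i=1
  #.###|#  b23=1 t=1,i=8
  #.##.|.  b22=0 t=0,i=5
  #.#.#|#  b21=1 t=0,i=8
  #.#..|#  b20=1 t=0,i=10
  #..##|#  b19=1 t=1,i=18
  #..#.|.  b18=0 t=0,i=12
  #...#|.  b17=0 t=2,i=4
  #....|#  b16=1 t=0,i=23
  .####|.  b15=0 t=1,i=0
  .###.|.  b14=0 t=1,i=20
  .##.#|#  b13=1 t=0,i=3
  .##..|#  b12=1 t=0,i=16
  .#.##|#  b11=1 t=0,i=14
  .#.#.|#  b10=1 t=0,i=9
  .#..#|#  b9=1 t=0,i=11
  .#...|.  b8=0 t=0,i=22
  ..###|.  b7=0 t=1,i=19
  ..##.|#  b6=1 t=0,i=2
  ..#.#|#  b5=1 t=0,i=13
  ..#..|.  b4=0 t=2,i=2
  ...##|#  b3=1 t=0,i=1
  ...#.|#  b2=1 t=3,i=4
  ....#|#  b1=1 t=0,i=0
  .....|.  b0=0 t=5,i=20
  bits 01100000101110010011111001101110 = 1622752878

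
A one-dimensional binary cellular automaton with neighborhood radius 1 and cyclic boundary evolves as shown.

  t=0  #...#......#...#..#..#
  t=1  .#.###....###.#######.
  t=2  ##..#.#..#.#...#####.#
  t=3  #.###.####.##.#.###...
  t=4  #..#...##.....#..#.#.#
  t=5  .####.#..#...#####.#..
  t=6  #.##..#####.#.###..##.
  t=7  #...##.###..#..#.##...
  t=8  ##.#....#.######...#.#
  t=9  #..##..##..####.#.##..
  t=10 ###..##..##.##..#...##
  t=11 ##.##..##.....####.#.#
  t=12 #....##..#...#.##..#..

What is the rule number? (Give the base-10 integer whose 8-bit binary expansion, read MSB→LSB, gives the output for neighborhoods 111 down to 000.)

150

  [7] ### => #  t=1,i=4
  [6] ##. => .  t=0,i=0
  [5] #.# => .  t=1,i=2
  [4] #.. => #  t=0,i=1
  [3] .## => .  t=0,i=21
  [2] .#. => #  t=0,i=4
  [1] ..# => #  t=0,i=3
  [0] ... => .  t=0,i=2
  bits 10010110 = 150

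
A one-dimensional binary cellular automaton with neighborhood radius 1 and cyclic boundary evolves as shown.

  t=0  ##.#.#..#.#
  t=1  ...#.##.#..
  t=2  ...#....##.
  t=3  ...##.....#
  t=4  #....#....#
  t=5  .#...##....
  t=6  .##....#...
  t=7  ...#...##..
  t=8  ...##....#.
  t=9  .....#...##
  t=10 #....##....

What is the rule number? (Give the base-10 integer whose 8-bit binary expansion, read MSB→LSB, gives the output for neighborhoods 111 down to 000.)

20

  nb ###: next=.  (t=0,i=0, bit7=0)
  nb ##.: next=.  (t=0,i=1, bit6=0)
  nb #.#: next=.  (t=0,i=2, bit5=0)
  nb #..: next=#  (t=0,i=6, bit4=1)
  nb .##: next=.  (t=0,i=10, bit3=0)
  nb .#.: next=#  (t=0,i=3, bit2=1)
  nb ..#: next=.  (t=0,i=7, bit1=0)
  nb ...: next=.  (t=1,i=0, bit0=0)
  bits 00010100 = 20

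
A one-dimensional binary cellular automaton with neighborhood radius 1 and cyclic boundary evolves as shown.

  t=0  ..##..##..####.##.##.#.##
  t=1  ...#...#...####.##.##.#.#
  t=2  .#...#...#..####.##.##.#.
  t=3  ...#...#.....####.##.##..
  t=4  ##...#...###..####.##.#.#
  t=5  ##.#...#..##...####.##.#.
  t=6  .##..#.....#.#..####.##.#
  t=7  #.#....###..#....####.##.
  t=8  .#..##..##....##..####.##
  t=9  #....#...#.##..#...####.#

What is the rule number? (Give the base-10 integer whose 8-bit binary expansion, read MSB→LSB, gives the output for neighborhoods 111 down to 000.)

225

  [7] ### => #  t=0,i=11
  [6] ##. => #  t=0,i=3
  [5] #.# => #  t=0,i=14
  [4] #.. => .  t=0,i=0
  [3] .## => .  t=0,i=2
  [2] .#. => .  t=0,i=21
  [1] ..# => .  t=0,i=1
  [0] ... => #  t=1,i=1
  bits 11100001 = 225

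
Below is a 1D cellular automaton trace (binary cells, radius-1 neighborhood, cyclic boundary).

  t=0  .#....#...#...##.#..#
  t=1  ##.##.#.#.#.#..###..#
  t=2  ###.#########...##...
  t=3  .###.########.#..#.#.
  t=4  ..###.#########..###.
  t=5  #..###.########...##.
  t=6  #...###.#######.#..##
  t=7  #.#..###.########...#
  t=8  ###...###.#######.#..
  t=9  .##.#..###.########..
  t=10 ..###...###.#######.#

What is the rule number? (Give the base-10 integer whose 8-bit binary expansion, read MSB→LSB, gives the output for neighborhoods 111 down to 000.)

  [7] ### => #  t=1,i=0
  [6] ##. => #  t=0,i=15
  [5] #.# => #  t=0,i=0
  [4] #.. => .  t=0,i=2
  [3] .## => .  t=0,i=14
  [2] .#. => #  t=0,i=1
  [1] ..# => .  t=0,i=5
  [0] ... => #  t=0,i=3
  bits 11100101 = 229

229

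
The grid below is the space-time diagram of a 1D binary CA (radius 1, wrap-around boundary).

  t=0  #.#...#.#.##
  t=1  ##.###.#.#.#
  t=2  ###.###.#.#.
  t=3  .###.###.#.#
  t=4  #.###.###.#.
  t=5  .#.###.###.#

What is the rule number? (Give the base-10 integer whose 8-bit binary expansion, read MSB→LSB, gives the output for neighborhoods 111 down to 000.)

  nb ###: next=#  (t=0,i=11, bit7=1)
  nb ##.: next=#  (t=0,i=0, bit6=1)
  nb #.#: next=#  (t=0,i=1, bit5=1)
  nb #..: next=#  (t=0,i=3, bit4=1)
  nb .##: next=.  (t=0,i=10, bit3=0)
  nb .#.: next=.  (t=0,i=2, bit2=0)
  nb ..#: next=#  (t=0,i=5, bit1=1)
  nb ...: next=#  (t=0,i=4, bit0=1)
  bits 11110011 = 243

243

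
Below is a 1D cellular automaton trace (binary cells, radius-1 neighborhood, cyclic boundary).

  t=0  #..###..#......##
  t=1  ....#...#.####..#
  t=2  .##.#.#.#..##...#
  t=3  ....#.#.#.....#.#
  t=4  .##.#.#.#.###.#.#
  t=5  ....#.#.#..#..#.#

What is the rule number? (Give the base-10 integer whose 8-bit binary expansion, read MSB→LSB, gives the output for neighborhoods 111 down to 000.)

  ###|#  b7=1 t=0,i=4
  ##.|.  b6=0 t=0,i=0
  #.#|.  b5=0 t=1,i=9
  #..|.  b4=0 t=0,i=1
  .##|.  b3=0 t=0,i=3
  .#.|#  b2=1 t=0,i=8
  ..#|.  b1=0 t=0,i=2
  ...|#  b0=1 t=0,i=10
  bits 10000101 = 133

133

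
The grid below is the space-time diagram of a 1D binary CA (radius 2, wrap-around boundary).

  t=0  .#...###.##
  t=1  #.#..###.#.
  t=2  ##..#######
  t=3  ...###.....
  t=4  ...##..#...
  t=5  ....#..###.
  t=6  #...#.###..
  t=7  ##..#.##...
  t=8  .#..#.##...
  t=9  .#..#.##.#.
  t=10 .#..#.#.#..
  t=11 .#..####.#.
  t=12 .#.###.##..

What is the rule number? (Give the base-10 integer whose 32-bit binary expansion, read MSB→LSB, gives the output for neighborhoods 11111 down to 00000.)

619304368

  nb #####: next=.  (t=2,i=6, bit31=0)
  nb ####.: next=.  (t=2,i=0, bit30=0)
  nb ###.#: next=#  (t=0,i=7, bit29=1)
  nb ###..: next=.  (t=2,i=1, bit28=0)
  nb ##.##: next=.  (t=0,i=8, bit27=0)
  nb ##.#.: next=#  (t=0,i=0, bit26=1)
  nb ##..#: next=.  (t=2,i=2, bit25=0)
  nb ##...: next=.  (t=3,i=6, bit24=0)
  nb #.###: next=#  (t=6,i=6, bit23=1)
  nb #.##.: next=#  (t=0,i=9, bit22=1)
  nb #.#.#: next=#  (t=1,i=0, bit21=1)
  nb #.#..: next=.  (t=0,i=1, bit20=0)
  nb #..##: next=#  (t=1,i=4, bit19=1)
  nb #..#.: next=.  (t=4,i=6, bit18=0)
  nb #...#: next=.  (t=0,i=3, bit17=0)
  nb #....: next=#  (t=3,i=7, bit16=1)
  nb .####: next=#  (t=2,i=5, bit15=1)
  nb .###.: next=#  (t=0,i=6, bit14=1)
  nb .##.#: next=.  (t=0,i=10, bit13=0)
  nb .##..: next=#  (t=4,i=4, bit12=1)
  nb .#.##: next=.  (t=6,i=5, bit11=0)
  nb .#.#.: next=#  (t=1,i=1, bit10=1)
  nb .#..#: next=.  (t=1,i=3, bit9=0)
  nb .#...: next=#  (t=0,i=2, bit8=1)
  nb ..###: next=#  (t=0,i=5, bit7=1)
  nb ..##.: next=.  (t=4,i=3, bit6=0)
  nb ..#.#: next=#  (t=6,i=4, bit5=1)
  nb ..#..: next=#  (t=4,i=7, bit4=1)
  nb ...##: next=.  (t=0,i=4, bit3=0)
  nb ...#.: next=.  (t=5,i=3, bit2=0)
  nb ....#: next=.  (t=3,i=1, bit1=0)
  nb .....: next=.  (t=3,i=0, bit0=0)
  bits 00100100111010011101010110110000 = 619304368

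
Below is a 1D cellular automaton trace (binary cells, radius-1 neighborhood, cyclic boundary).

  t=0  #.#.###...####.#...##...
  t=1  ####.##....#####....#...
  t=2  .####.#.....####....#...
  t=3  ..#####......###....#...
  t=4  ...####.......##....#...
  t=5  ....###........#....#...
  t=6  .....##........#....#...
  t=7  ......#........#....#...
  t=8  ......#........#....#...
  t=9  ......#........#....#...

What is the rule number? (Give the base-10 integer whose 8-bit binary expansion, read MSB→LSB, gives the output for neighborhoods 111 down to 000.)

228

  [7] ### => #  t=0,i=5
  [6] ##. => #  t=0,i=6
  [5] #.# => #  t=0,i=1
  [4] #.. => .  t=0,i=7
  [3] .## => .  t=0,i=4
  [2] .#. => #  t=0,i=0
  [1] ..# => .  t=0,i=9
  [0] ... => .  t=0,i=8
  bits 11100100 = 228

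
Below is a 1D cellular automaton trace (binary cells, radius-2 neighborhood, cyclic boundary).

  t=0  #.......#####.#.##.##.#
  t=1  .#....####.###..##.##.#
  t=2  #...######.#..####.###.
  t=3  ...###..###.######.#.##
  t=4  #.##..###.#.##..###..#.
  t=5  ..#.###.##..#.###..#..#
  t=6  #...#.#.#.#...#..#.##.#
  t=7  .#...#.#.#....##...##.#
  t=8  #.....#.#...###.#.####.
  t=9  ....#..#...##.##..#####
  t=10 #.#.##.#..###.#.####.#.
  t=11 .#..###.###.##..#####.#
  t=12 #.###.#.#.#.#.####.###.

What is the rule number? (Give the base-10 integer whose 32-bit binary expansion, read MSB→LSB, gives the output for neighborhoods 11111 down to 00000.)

  nb #####: next=.  (t=0,i=10, bit31=0)
  nb ####.: next=#  (t=0,i=11, bit30=1)
  nb ###.#: next=#  (t=0,i=12, bit29=1)
  nb ###..: next=.  (t=1,i=13, bit28=0)
  nb ##.##: next=.  (t=0,i=18, bit27=0)
  nb ##.#.: next=#  (t=0,i=13, bit26=1)
  nb ##..#: next=#  (t=1,i=14, bit25=1)
  nb ##...: next=#  (t=0,i=1, bit24=1)
  nb #.###: next=#  (t=1,i=11, bit23=1)
  nb #.##.: next=#  (t=0,i=16, bit22=1)
  nb #.#.#: next=.  (t=0,i=14, bit21=0)
  nb #.#..: next=.  (t=1,i=1, bit20=0)
  nb #..##: next=#  (t=1,i=15, bit19=1)
  nb #..#.: next=.  (t=4,i=20, bit18=0)
  nb #...#: next=.  (t=2,i=2, bit17=0)
  nb #....: next=.  (t=0,i=2, bit16=0)
  nb .####: next=#  (t=0,i=9, bit15=1)
  nb .###.: next=.  (t=1,i=12, bit14=0)
  nb .##.#: next=#  (t=0,i=17, bit13=1)
  nb .##..: next=.  (t=0,i=0, bit12=0)
  nb .#.##: next=.  (t=0,i=15, bit11=0)
  nb .#.#.: next=#  (t=1,i=0, bit10=1)
  nb .#..#: next=#  (t=2,i=12, bit9=1)
  nb .#...: next=.  (t=1,i=2, bit8=0)
  nb ..###: next=#  (t=0,i=8, bit7=1)
  nb ..##.: next=#  (t=1,i=16, bit6=1)
  nb ..#.#: next=.  (t=4,i=21, bit5=0)
  nb ..#..: next=#  (t=5,i=19, bit4=1)
  nb ...##: next=#  (t=0,i=7, bit3=1)
  nb ...#.: next=.  (t=6,i=3, bit2=0)
  nb ....#: next=#  (t=0,i=6, bit1=1)
  nb .....: next=.  (t=0,i=3, bit0=0)
  bits 01100111110010001010011011011010 = 1741203162

1741203162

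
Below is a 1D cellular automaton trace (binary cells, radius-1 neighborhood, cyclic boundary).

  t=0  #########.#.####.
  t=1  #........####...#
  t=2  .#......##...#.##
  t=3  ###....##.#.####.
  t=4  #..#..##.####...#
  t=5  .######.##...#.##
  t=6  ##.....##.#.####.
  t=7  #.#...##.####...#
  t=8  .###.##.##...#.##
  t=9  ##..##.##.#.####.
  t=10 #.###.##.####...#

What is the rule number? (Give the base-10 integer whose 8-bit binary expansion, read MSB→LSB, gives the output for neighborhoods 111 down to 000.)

62

  ### -> .   bit 7 = 0  t=0,i=1
  ##. -> .   bit 6 = 0  t=0,i=8
  #.# -> #   bit 5 = 1  t=0,i=9
  #.. -> #   bit 4 = 1  t=1,i=1
  .## -> #   bit 3 = 1  t=0,i=0
  .#. -> #   bit 2 = 1  t=0,i=10
  ..# -> #   bit 1 = 1  t=1,i=8
  ... -> .   bit 0 = 0  t=1,i=2
  bits 00111110 = 62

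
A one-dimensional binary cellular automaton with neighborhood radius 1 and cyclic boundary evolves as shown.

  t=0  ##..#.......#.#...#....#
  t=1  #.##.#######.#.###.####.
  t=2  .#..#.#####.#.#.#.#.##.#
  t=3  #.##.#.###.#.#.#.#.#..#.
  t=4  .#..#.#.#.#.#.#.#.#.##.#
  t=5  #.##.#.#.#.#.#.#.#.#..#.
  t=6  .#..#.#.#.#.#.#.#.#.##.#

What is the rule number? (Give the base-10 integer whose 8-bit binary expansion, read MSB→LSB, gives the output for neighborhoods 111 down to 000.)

179

  [7] ### => #  t=0,i=0
  [6] ##. => .  t=0,i=1
  [5] #.# => #  t=0,i=13
  [4] #.. => #  t=0,i=2
  [3] .## => .  t=0,i=23
  [2] .#. => .  t=0,i=4
  [1] ..# => #  t=0,i=3
  [0] ... => #  t=0,i=6
  bits 10110011 = 179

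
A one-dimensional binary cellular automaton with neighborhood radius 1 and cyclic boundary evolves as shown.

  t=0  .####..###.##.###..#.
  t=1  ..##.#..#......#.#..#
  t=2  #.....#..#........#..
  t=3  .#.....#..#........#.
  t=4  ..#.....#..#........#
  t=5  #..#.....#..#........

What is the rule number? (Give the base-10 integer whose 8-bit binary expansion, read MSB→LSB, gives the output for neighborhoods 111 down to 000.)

  ### -> #   bit 7 = 1  t=0,i=2
  ##. -> .   bit 6 = 0  t=0,i=4
  #.# -> .   bit 5 = 0  t=0,i=10
  #.. -> #   bit 4 = 1  t=0,i=5
  .## -> .   bit 3 = 0  t=0,i=1
  .#. -> .   bit 2 = 0  t=0,i=19
  ..# -> .   bit 1 = 0  t=0,i=0
  ... -> .   bit 0 = 0  t=1,i=10
  bits 10010000 = 144

144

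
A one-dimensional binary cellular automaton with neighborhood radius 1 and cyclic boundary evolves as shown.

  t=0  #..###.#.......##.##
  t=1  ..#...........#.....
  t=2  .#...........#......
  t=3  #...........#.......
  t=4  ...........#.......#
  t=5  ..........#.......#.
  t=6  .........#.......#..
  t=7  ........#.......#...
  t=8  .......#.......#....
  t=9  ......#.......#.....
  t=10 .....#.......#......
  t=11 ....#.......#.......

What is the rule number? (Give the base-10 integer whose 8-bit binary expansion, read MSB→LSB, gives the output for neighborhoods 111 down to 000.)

  ###|.  b7=0 t=0,i=4
  ##.|.  b6=0 t=0,i=0
  #.#|.  b5=0 t=0,i=6
  #..|.  b4=0 t=0,i=1
  .##|.  b3=0 t=0,i=3
  .#.|.  b2=0 t=0,i=7
  ..#|#  b1=1 t=0,i=2
  ...|.  b0=0 t=0,i=9
  bits 00000010 = 2

2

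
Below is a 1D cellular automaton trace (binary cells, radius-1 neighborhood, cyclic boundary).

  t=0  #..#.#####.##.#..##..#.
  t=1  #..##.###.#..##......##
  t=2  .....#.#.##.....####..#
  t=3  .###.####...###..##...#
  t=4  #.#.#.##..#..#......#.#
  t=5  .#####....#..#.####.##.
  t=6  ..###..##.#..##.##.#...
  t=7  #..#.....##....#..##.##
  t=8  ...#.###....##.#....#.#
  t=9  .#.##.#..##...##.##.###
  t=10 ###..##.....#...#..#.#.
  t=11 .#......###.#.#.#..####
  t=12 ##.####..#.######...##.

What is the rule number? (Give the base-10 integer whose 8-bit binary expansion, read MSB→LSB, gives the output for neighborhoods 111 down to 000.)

  [7] ### => #  t=0,i=6
  [6] ##. => .  t=0,i=9
  [5] #.# => #  t=0,i=4
  [4] #.. => .  t=0,i=1
  [3] .## => .  t=0,i=5
  [2] .#. => #  t=0,i=0
  [1] ..# => .  t=0,i=2
  [0] ... => #  t=1,i=16
  bits 10100101 = 165

165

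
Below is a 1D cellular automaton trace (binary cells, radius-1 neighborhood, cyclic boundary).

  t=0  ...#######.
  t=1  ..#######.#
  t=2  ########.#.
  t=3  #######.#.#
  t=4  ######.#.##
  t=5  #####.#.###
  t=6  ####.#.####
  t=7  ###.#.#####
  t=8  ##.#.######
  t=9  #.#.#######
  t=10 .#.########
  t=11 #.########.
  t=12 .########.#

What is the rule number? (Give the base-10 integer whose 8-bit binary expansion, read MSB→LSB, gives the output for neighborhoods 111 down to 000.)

186

  ###|#  b7=1 t=0,i=4
  ##.|.  b6=0 t=0,i=9
  #.#|#  b5=1 t=1,i=9
  #..|#  b4=1 t=0,i=10
  .##|#  b3=1 t=0,i=3
  .#.|.  b2=0 t=1,i=10
  ..#|#  b1=1 t=0,i=2
  ...|.  b0=0 t=0,i=0
  bits 10111010 = 186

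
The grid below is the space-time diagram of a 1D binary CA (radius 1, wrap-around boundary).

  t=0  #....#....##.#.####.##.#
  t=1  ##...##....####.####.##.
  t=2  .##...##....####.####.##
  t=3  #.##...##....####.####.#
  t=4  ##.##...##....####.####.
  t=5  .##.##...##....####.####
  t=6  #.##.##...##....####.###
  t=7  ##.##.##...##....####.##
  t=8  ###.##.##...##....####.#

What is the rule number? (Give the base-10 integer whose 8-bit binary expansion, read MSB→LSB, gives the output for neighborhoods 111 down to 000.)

244

  [7] ### => #  t=0,i=16
  [6] ##. => #  t=0,i=0
  [5] #.# => #  t=0,i=12
  [4] #.. => #  t=0,i=1
  [3] .## => .  t=0,i=10
  [2] .#. => #  t=0,i=5
  [1] ..# => .  t=0,i=4
  [0] ... => .  t=0,i=2
  bits 11110100 = 244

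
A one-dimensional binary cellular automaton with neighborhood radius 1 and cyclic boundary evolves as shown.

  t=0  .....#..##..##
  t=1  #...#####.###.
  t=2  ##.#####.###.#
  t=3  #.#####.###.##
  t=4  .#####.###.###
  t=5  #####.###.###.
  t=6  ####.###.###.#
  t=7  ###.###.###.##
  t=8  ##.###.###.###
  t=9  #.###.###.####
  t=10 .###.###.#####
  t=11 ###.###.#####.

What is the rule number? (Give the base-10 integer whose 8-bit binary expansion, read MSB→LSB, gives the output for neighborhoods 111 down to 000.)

  ### -> #   bit 7 = 1  t=1,i=5
  ##. -> .   bit 6 = 0  t=0,i=9
  #.# -> #   bit 5 = 1  t=1,i=9
  #.. -> #   bit 4 = 1  t=0,i=0
  .## -> #   bit 3 = 1  t=0,i=8
  .#. -> #   bit 2 = 1  t=0,i=5
  ..# -> #   bit 1 = 1  t=0,i=4
  ... -> .   bit 0 = 0  t=0,i=1
  bits 10111110 = 190

190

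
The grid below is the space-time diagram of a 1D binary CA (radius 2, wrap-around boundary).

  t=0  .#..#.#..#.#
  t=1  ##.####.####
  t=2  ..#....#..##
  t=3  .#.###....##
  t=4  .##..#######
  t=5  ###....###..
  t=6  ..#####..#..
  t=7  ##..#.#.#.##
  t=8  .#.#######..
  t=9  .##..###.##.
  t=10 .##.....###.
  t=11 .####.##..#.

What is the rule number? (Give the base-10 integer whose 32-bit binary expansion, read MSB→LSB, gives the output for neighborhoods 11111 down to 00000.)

  ##### -> #   bit 31 = 1  t=1,i=10
  ####. -> .   bit 30 = 0  t=1,i=0
  ###.# -> .   bit 29 = 0  t=1,i=1
  ###.. -> #   bit 28 = 1  t=3,i=5
  ##.## -> #   bit 27 = 1  t=1,i=2
  ##.#. -> .   bit 26 = 0  t=3,i=0
  ##..# -> .   bit 25 = 0  t=2,i=0
  ##... -> #   bit 24 = 1  t=3,i=6
  #.### -> .   bit 23 = 0  t=1,i=3
  #.##. -> #   bit 22 = 1  t=4,i=1
  #.#.# -> #   bit 21 = 1  t=0,i=11
  #.#.. -> #   bit 20 = 1  t=0,i=1
  #..## -> .   bit 19 = 0  t=2,i=9
  #..#. -> #   bit 18 = 1  t=0,i=3
  #...# -> .   bit 17 = 0  t=8,i=11
  #.... -> #   bit 16 = 1  t=2,i=4
  .#### -> .   bit 15 = 0  t=1,i=4
  .###. -> .   bit 14 = 0  t=3,i=4
  .##.# -> #   bit 13 = 1  t=3,i=11
  .##.. -> #   bit 12 = 1  t=2,i=11
  .#.## -> #   bit 11 = 1  t=3,i=2
  .#.#. -> #   bit 10 = 1  t=0,i=0
  .#..# -> .   bit 9 = 0  t=0,i=2
  .#... -> #   bit 8 = 1  t=2,i=3
  ..### -> .   bit 7 = 0  t=4,i=5
  ..##. -> #   bit 6 = 1  t=2,i=10
  ..#.# -> #   bit 5 = 1  t=0,i=4
  ..#.. -> .   bit 4 = 0  t=2,i=2
  ...## -> #   bit 3 = 1  t=3,i=9
  ...#. -> .   bit 2 = 0  t=2,i=6
  ....# -> #   bit 1 = 1  t=2,i=5
  ..... -> .   bit 0 = 0  t=10,i=5
  bits 10011001011101010011110101101010 = 2574597482

2574597482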